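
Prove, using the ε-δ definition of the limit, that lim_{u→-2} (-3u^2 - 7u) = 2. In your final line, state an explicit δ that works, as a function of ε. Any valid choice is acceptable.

Fix ε > 0. We want δ > 0 such that 0 < |u + 2| < δ implies |(-3u^2 - 7u) − 2| < ε.
(-3u^2 - 7u) − 2 = -3u^2 - 7u - 2 = (u + 2)(-3u - 1).
So |(-3u^2 - 7u) − 2| = |u + 2|·|-3u - 1|.
Assume first that |u + 2| < 1, so |u| < 3. Then |-3u - 1| ≤ 3·3 + 1 = 10.
Hence |(-3u^2 - 7u) − 2| ≤ 10|u + 2| < ε provided |u + 2| < ε/10.
Choosing δ = min(1, ε/10) ensures both conditions, hence |(-3u^2 - 7u) − 2| < ε.

δ = min(1, ε/10)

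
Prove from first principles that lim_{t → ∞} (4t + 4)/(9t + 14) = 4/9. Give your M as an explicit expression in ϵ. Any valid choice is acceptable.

M = (20/81)/ϵ

Suppose ϵ > 0. We seek M > 0 such that t > M implies |(4t + 4)/(9t + 14) − (4/9)| < ϵ.
(4t + 4)/(9t + 14) − (4/9) = (9(4t + 4) − 4(9t + 14)) / (9(9t + 14)) = -20/(9(9t + 14)).
For t > 0 we have 9t + 14 > 9t, so |(4t + 4)/(9t + 14) − (4/9)| = 20/(9(9t + 14)) < 20/(9·9t) = (20/81)/t.
Thus |(4t + 4)/(9t + 14) − (4/9)| < ϵ whenever t > (20/81)/ϵ.
Take M = (20/81)/ϵ. If t > M then |(4t + 4)/(9t + 14) − (4/9)| < (20/81)/t < ϵ.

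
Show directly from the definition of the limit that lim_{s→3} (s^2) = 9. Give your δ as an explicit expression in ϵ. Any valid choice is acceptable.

δ = min(1, ϵ/7)

Fix ϵ > 0. We seek δ > 0 with 0 < |s − 3| < δ ⇒ |s^2 − 9| < ϵ.
Factor: s^2 − 9 = (s − 3)(s + 3), so |s^2 − 9| = |s − 3|·|s + 3|.
Impose δ ≤ 1 so that |s| < 4; then |s + 3| ≤ 7.
Hence |s^2 − 9| ≤ 7|s − 3|, which is < ϵ once |s − 3| < ϵ/7.
Take δ = min(1, ϵ/7). If 0 < |s − 3| < δ then both bounds hold and |s^2 − 9| ≤ 7|s − 3| < 7·(ϵ/7) = ϵ.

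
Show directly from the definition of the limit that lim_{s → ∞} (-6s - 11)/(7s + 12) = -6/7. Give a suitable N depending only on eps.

Let eps > 0. We seek N > 0 such that s > N implies |(-6s - 11)/(7s + 12) + 6/7| < eps.
(-6s - 11)/(7s + 12) + 6/7 = (7(-6s - 11) − (-6)(7s + 12)) / (7(7s + 12)) = -5/(7(7s + 12)).
For s > 0 we have 7s + 12 > 7s, so |(-6s - 11)/(7s + 12) + 6/7| = 5/(7(7s + 12)) < 5/(7·7s) = (5/49)/s.
Thus |(-6s - 11)/(7s + 12) + 6/7| < eps whenever s > (5/49)/eps.
Take N = (5/49)/eps. If s > N then |(-6s - 11)/(7s + 12) + 6/7| < (5/49)/s < eps.

N = (5/49)/eps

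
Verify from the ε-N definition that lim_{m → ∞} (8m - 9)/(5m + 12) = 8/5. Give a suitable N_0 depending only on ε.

N_0 = (141/25)/ε

Let ε > 0 be given. For m ≥ 1, |(8m - 9)/(5m + 12) − (8/5)| = |-141|/(5(5m + 12)) = 141/(5(5m + 12)).
Since 5m + 12 ≥ 5m for m ≥ 1, this is ≤ 141/(5·5m) = (141/25)/m.
So |(8m - 9)/(5m + 12) − (8/5)| < ε whenever m > (141/25)/ε.
Take N_0 = (141/25)/ε. If m > N_0 then |(8m - 9)/(5m + 12) − (8/5)| ≤ (141/25)/m < ε.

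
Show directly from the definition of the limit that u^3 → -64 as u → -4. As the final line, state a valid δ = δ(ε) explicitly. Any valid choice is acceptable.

Let ε > 0. We seek δ > 0 with 0 < |u + 4| < δ ⇒ |u^3 + 64| < ε.
Factor: u^3 + 64 = (u + 4)(u^2 - 4u + 16), so |u^3 + 64| = |u + 4|·|u^2 - 4u + 16|.
Restrict δ ≤ 1. Then |u + 4| < 1 gives |u| < 5, so by the triangle inequality |u^2 - 4u + 16| ≤ 5^2 + 4·5 + 16 = 61.
Hence |u^3 + 64| ≤ 61|u + 4|, which is < ε once |u + 4| < ε/61.
Take δ = min(1, ε/61). If 0 < |u + 4| < δ then both bounds hold and |u^3 + 64| ≤ 61|u + 4| < 61·(ε/61) = ε.

δ = min(1, ε/61)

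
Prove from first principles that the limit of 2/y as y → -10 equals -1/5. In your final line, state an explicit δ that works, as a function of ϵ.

Fix ϵ > 0. We seek δ > 0 such that 0 < |y + 10| < δ implies |2/y + 1/5| < ϵ.
|2/y + 1/5| = 2·|-10 − y|/(10·|y|) = 2|y + 10|/(10|y|).
Restrict δ ≤ 5. Then |y + 10| < 5 gives |y| > 5, so 10|y| > 50.
Then |2/y + 1/5| < 2|y + 10|/50, which is < ϵ when |y + 10| < 25ϵ.
Take δ = min(5, 25ϵ). Then 0 < |y + 10| < δ gives both |y + 10| < 5 and |y + 10| < 25ϵ, so |2/y + 1/5| < ϵ.

δ = min(5, 25ϵ)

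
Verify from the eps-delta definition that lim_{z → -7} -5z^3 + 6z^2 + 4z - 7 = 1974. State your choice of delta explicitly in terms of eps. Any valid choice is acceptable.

delta = min(2, eps/1057)

Suppose eps > 0. We want delta > 0 such that 0 < |z + 7| < delta implies |(-5z^3 + 6z^2 + 4z - 7) − 1974| < eps.
(-5z^3 + 6z^2 + 4z - 7) − 1974 = -5z^3 + 6z^2 + 4z - 1981 = (z + 7)(-5z^2 + 41z - 283).
So |(-5z^3 + 6z^2 + 4z - 7) − 1974| = |z + 7|·|-5z^2 + 41z - 283|.
Require delta ≤ 2. Then |z + 7| < 2 gives |z| < 9, and by the triangle inequality |-5z^2 + 41z - 283| ≤ 5·9^2 + 41·9 + 283 = 1057.
Hence |(-5z^3 + 6z^2 + 4z - 7) − 1974| ≤ 1057|z + 7| < eps provided |z + 7| < eps/1057.
Choosing delta = min(2, eps/1057) ensures both conditions, hence |(-5z^3 + 6z^2 + 4z - 7) − 1974| < eps.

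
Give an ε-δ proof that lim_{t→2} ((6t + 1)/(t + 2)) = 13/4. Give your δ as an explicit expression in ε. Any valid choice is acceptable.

Let ε > 0 be given. We want δ > 0 with 0 < |t − 2| < δ ⇒ |(6t + 1)/(t + 2) − (13/4)| < ε.
Combining over a common denominator, (6t + 1)/(t + 2) − (13/4) = [(6t + 1)·4 − 13·(t + 2)] / [4·(t + 2)] = 11(t − 2) / (4(t + 2)).
So |(6t + 1)/(t + 2) − (13/4)| = 11|t − 2| / (4·|t + 2|).
Require δ ≤ 2, so |t + 2| ≥ |4| − |t − 2| > 4 − 2 = 2.
Hence |(6t + 1)/(t + 2) − (13/4)| < 11|t − 2|/(4·2) = (11/8)|t − 2|, which is < ε once |t − 2| < (8/11)ε.
Take δ = min(2, (8/11)ε). Then 0 < |t − 2| < δ forces both bounds, so |(6t + 1)/(t + 2) − (13/4)| < ε.

δ = min(2, (8/11)ε)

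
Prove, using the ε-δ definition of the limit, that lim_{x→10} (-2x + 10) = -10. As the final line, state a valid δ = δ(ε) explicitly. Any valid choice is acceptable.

δ = ε/2

Let ε > 0 be given. We need δ > 0 so that 0 < |x − 10| < δ implies |(-2x + 10) + 10| < ε.
Since (-2x + 10) + 10 = -2(x − 10), we have |(-2x + 10) + 10| = 2|x − 10|.
So 2|x − 10| < ε exactly when |x − 10| < ε/2.
Choosing δ = ε/2 gives |(-2x + 10) + 10| = 2|x − 10| < ε whenever |x − 10| < δ.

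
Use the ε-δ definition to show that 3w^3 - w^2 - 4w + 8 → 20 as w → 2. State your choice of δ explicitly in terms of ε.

δ = min(1, ε/48)

Fix ε > 0. We want δ > 0 such that 0 < |w − 2| < δ implies |(3w^3 - w^2 - 4w + 8) − 20| < ε.
(3w^3 - w^2 - 4w + 8) − 20 = 3w^3 - w^2 - 4w - 12 = (w − 2)(3w^2 + 5w + 6).
So |(3w^3 - w^2 - 4w + 8) − 20| = |w − 2|·|3w^2 + 5w + 6|.
Require δ ≤ 1. Then |w − 2| < 1 gives |w| < 3, and by the triangle inequality |3w^2 + 5w + 6| ≤ 3·3^2 + 5·3 + 6 = 48.
Hence |(3w^3 - w^2 - 4w + 8) − 20| ≤ 48|w − 2| < ε provided |w − 2| < ε/48.
Choosing δ = min(1, ε/48) ensures both conditions, hence |(3w^3 - w^2 - 4w + 8) − 20| < ε.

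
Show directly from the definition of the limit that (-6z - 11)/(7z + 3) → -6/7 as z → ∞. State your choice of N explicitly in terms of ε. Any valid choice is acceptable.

Let ε > 0 be given. We seek N > 0 such that z > N implies |(-6z - 11)/(7z + 3) + 6/7| < ε.
(-6z - 11)/(7z + 3) + 6/7 = (7(-6z - 11) − (-6)(7z + 3)) / (7(7z + 3)) = -59/(7(7z + 3)).
For z > 0 we have 7z + 3 > 7z, so |(-6z - 11)/(7z + 3) + 6/7| = 59/(7(7z + 3)) < 59/(7·7z) = (59/49)/z.
Thus |(-6z - 11)/(7z + 3) + 6/7| < ε whenever z > (59/49)/ε.
Take N = (59/49)/ε. If z > N then |(-6z - 11)/(7z + 3) + 6/7| < (59/49)/z < ε.

N = (59/49)/ε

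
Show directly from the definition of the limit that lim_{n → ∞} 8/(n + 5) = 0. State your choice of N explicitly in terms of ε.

Fix ε > 0. For n ≥ 1, |8/(n + 5) − 0| = 8/(n + 5) ≤ 8/n.
We need 8/n < ε, i.e. n > 8/ε.
Take N = 8/ε. If n > N then |8/(n + 5)| ≤ 8/n < ε.

N = 8/ε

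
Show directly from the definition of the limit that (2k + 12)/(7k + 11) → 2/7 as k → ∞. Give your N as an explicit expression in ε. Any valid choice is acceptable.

N = (62/49)/ε

Let ε > 0. For k ≥ 1, |(2k + 12)/(7k + 11) − (2/7)| = |62|/(7(7k + 11)) = 62/(7(7k + 11)).
Since 7k + 11 ≥ 7k for k ≥ 1, this is ≤ 62/(7·7k) = (62/49)/k.
So |(2k + 12)/(7k + 11) − (2/7)| < ε whenever k > (62/49)/ε.
Take N = (62/49)/ε. If k > N then |(2k + 12)/(7k + 11) − (2/7)| ≤ (62/49)/k < ε.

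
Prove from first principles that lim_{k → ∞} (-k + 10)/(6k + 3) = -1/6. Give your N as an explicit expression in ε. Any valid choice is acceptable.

N = (7/4)/ε

Let ε > 0. For k ≥ 1, |(-k + 10)/(6k + 3) + 1/6| = |63|/(6(6k + 3)) = 63/(6(6k + 3)).
Since 6k + 3 ≥ 6k for k ≥ 1, this is ≤ 63/(6·6k) = (7/4)/k.
So |(-k + 10)/(6k + 3) + 1/6| < ε whenever k > (7/4)/ε.
Take N = (7/4)/ε. If k > N then |(-k + 10)/(6k + 3) + 1/6| ≤ (7/4)/k < ε.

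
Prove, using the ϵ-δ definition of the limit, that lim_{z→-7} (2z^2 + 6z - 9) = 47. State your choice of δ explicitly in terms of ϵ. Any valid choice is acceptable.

Suppose ϵ > 0. We want δ > 0 such that 0 < |z + 7| < δ implies |(2z^2 + 6z - 9) − 47| < ϵ.
(2z^2 + 6z - 9) − 47 = 2z^2 + 6z - 56 = (z + 7)(2z - 8).
So |(2z^2 + 6z - 9) − 47| = |z + 7|·|2z - 8|.
Assume first that |z + 7| < 2, so |z| < 9. Then |2z - 8| ≤ 2·9 + 8 = 26.
Hence |(2z^2 + 6z - 9) − 47| ≤ 26|z + 7| < ϵ provided |z + 7| < ϵ/26.
Choosing δ = min(2, ϵ/26) ensures both conditions, hence |(2z^2 + 6z - 9) − 47| < ϵ.

δ = min(2, ϵ/26)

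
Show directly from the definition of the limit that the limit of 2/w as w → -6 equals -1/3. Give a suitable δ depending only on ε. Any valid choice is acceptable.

Fix ε > 0. We seek δ > 0 such that 0 < |w + 6| < δ implies |2/w + 1/3| < ε.
|2/w + 1/3| = 2·|-6 − w|/(6·|w|) = 2|w + 6|/(6|w|).
Restrict δ ≤ 3. Then |w + 6| < 3 gives |w| > 3, so 6|w| > 18.
Then |2/w + 1/3| < 2|w + 6|/18, which is < ε when |w + 6| < 9ε.
Take δ = min(3, 9ε). Then 0 < |w + 6| < δ gives both |w + 6| < 3 and |w + 6| < 9ε, so |2/w + 1/3| < ε.

δ = min(3, 9ε)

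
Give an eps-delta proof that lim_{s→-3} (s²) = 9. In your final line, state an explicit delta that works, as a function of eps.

delta = min(1, eps/7)

Let eps > 0. We seek delta > 0 with 0 < |s + 3| < delta ⇒ |s² − 9| < eps.
Factor: s² − 9 = (s + 3)(s - 3), so |s² − 9| = |s + 3|·|s - 3|.
Impose delta ≤ 1 so that |s| < 4; then |s - 3| ≤ 7.
Hence |s² − 9| ≤ 7|s + 3|, which is < eps once |s + 3| < eps/7.
Take delta = min(1, eps/7). If 0 < |s + 3| < delta then both bounds hold and |s² − 9| ≤ 7|s + 3| < 7·(eps/7) = eps.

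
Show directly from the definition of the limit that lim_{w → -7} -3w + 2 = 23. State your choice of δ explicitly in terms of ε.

δ = ε/3

Let ε > 0 be given. We need δ > 0 so that 0 < |w + 7| < δ implies |(-3w + 2) − 23| < ε.
|(-3w + 2) − 23| = |-3w - 21| = 3|w + 7|.
Thus it suffices that |w + 7| < ε/3.
Choosing δ = ε/3 gives |(-3w + 2) − 23| = 3|w + 7| < ε whenever |w + 7| < δ.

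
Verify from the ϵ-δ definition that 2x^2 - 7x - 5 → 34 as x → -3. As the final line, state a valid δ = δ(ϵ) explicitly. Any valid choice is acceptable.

Let ϵ > 0 be given. We want δ > 0 such that 0 < |x + 3| < δ implies |(2x^2 - 7x - 5) − 34| < ϵ.
(2x^2 - 7x - 5) − 34 = 2x^2 - 7x - 39 = (x + 3)(2x - 13).
So |(2x^2 - 7x - 5) − 34| = |x + 3|·|2x - 13|.
Assume first that |x + 3| < 2, so |x| < 5. Then |2x - 13| ≤ 2·5 + 13 = 23.
Hence |(2x^2 - 7x - 5) − 34| ≤ 23|x + 3| < ϵ provided |x + 3| < ϵ/23.
Take δ = min(2, ϵ/23). Then 0 < |x + 3| < δ gives both |x + 3| < 2 and |x + 3| < ϵ/23, so |(2x^2 - 7x - 5) − 34| < ϵ.

δ = min(2, ϵ/23)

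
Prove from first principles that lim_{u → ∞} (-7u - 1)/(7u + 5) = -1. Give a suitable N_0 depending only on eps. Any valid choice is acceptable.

Suppose eps > 0. We seek N_0 > 0 such that u > N_0 implies |(-7u - 1)/(7u + 5) + 1| < eps.
(-7u - 1)/(7u + 5) + 1 = (7(-7u - 1) − (-7)(7u + 5)) / (7(7u + 5)) = 28/(7(7u + 5)).
For u > 0 we have 7u + 5 > 7u, so |(-7u - 1)/(7u + 5) + 1| = 28/(7(7u + 5)) < 28/(7·7u) = (4/7)/u.
Thus |(-7u - 1)/(7u + 5) + 1| < eps whenever u > (4/7)/eps.
Take N_0 = (4/7)/eps. If u > N_0 then |(-7u - 1)/(7u + 5) + 1| < (4/7)/u < eps.

N_0 = (4/7)/eps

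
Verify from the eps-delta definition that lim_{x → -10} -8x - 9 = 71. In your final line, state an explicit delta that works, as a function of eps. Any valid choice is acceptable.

delta = eps/8

Suppose eps > 0. We need delta > 0 so that 0 < |x + 10| < delta implies |(-8x - 9) − 71| < eps.
Since (-8x - 9) − 71 = -8(x + 10), we have |(-8x - 9) − 71| = 8|x + 10|.
Thus it suffices that |x + 10| < eps/8.
Take delta = eps/8. If 0 < |x + 10| < delta then |(-8x - 9) − 71| = 8|x + 10| < 8·(eps/8) = eps.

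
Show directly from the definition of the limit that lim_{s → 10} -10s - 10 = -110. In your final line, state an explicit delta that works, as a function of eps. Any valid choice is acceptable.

delta = eps/10

Let eps > 0. We need delta > 0 so that 0 < |s − 10| < delta implies |(-10s - 10) + 110| < eps.
|(-10s - 10) + 110| = |-10s + 100| = 10|s − 10|.
Thus it suffices that |s − 10| < eps/10.
Choosing delta = eps/10 gives |(-10s - 10) + 110| = 10|s − 10| < eps whenever |s − 10| < delta.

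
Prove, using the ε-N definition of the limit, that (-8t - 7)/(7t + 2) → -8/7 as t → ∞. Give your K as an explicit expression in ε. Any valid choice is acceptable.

Let ε > 0. We seek K > 0 such that t > K implies |(-8t - 7)/(7t + 2) + 8/7| < ε.
(-8t - 7)/(7t + 2) + 8/7 = (7(-8t - 7) − (-8)(7t + 2)) / (7(7t + 2)) = -33/(7(7t + 2)).
For t > 0 we have 7t + 2 > 7t, so |(-8t - 7)/(7t + 2) + 8/7| = 33/(7(7t + 2)) < 33/(7·7t) = (33/49)/t.
Thus |(-8t - 7)/(7t + 2) + 8/7| < ε whenever t > (33/49)/ε.
Take K = (33/49)/ε. If t > K then |(-8t - 7)/(7t + 2) + 8/7| < (33/49)/t < ε.

K = (33/49)/ε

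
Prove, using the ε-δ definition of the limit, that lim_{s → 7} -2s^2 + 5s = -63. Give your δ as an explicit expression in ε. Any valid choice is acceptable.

δ = min(1, ε/25)

Let ε > 0. We want δ > 0 such that 0 < |s − 7| < δ implies |(-2s^2 + 5s) + 63| < ε.
(-2s^2 + 5s) + 63 = -2s^2 + 5s + 63 = (s − 7)(-2s - 9).
So |(-2s^2 + 5s) + 63| = |s − 7|·|-2s - 9|.
Assume first that |s − 7| < 1, so |s| < 8. Then |-2s - 9| ≤ 2·8 + 9 = 25.
Hence |(-2s^2 + 5s) + 63| ≤ 25|s − 7| < ε provided |s − 7| < ε/25.
Take δ = min(1, ε/25). Then 0 < |s − 7| < δ gives both |s − 7| < 1 and |s − 7| < ε/25, so |(-2s^2 + 5s) + 63| < ε.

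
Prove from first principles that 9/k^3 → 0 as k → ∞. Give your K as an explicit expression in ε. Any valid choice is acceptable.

K = (9/ε)^{1/3}

Fix ε > 0. For k ≥ 1, |9/k^3 − 0| = 9/k^3.
9/k^3 < ε ⇔ k^3 > 9/ε ⇔ k > (9/ε)^{1/3}.
Take K = (9/ε)^{1/3}. Then k > K implies 9/k^3 < ε.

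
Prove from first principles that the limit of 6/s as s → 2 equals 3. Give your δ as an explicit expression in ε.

δ = min(1, (1/3)ε)

Let ε > 0. We seek δ > 0 such that 0 < |s − 2| < δ implies |6/s − 3| < ε.
|6/s − 3| = 6·|2 − s|/(2·|s|) = 6|s − 2|/(2|s|).
Require δ ≤ 1 so that |s| > 2 − 1 = 1, hence 2|s| > 2.
Then |6/s − 3| < 6|s − 2|/2, which is < ε when |s − 2| < (1/3)ε.
Take δ = min(1, (1/3)ε). Then 0 < |s − 2| < δ gives both |s − 2| < 1 and |s − 2| < (1/3)ε, so |6/s − 3| < ε.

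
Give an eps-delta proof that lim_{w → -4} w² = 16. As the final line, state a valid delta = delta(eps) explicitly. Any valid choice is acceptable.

Let eps > 0. We seek delta > 0 with 0 < |w + 4| < delta ⇒ |w² − 16| < eps.
Factor: w² − 16 = (w + 4)(w - 4), so |w² − 16| = |w + 4|·|w - 4|.
Restrict delta ≤ 1. Then |w + 4| < 1 gives |w| < 5, so by the triangle inequality |w - 4| ≤ 5 + 4 = 9.
Hence |w² − 16| ≤ 9|w + 4|, which is < eps once |w + 4| < eps/9.
Take delta = min(1, eps/9). If 0 < |w + 4| < delta then both bounds hold and |w² − 16| ≤ 9|w + 4| < 9·(eps/9) = eps.

delta = min(1, eps/9)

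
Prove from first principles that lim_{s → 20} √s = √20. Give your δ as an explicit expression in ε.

δ = min(20, √20·ε)

Let ε > 0 be given. We want δ > 0 such that 0 < |s − 20| < δ implies |√s − √20| < ε.
Rationalise: √s − √20 = (s − 20)/(√s + √20), so |√s − √20| = |s − 20|/(√s + √20).
Restrict δ ≤ 20 so that |s − 20| < 20 forces s > 0, and then √s + √20 > √20.
Hence |√s − √20| < |s − 20|/√20, which is < ε once |s − 20| < √20·ε.
Take δ = min(20, √20·ε). If 0 < |s − 20| < δ then s > 0 and |√s − √20| < |s − 20|/√20 < ε.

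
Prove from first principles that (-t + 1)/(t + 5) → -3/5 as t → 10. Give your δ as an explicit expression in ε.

Let ε > 0 be given. We want δ > 0 with 0 < |t − 10| < δ ⇒ |(-t + 1)/(t + 5) + 3/5| < ε.
Combining over a common denominator, (-t + 1)/(t + 5) + 3/5 = [(-t + 1)·15 − (-9)·(t + 5)] / [15·(t + 5)] = -6(t − 10) / (15(t + 5)).
So |(-t + 1)/(t + 5) + 3/5| = 6|t − 10| / (15·|t + 5|).
Require δ ≤ 15/2, so |t + 5| ≥ |15| − |t − 10| > 15 − 15/2 = 15/2.
Hence |(-t + 1)/(t + 5) + 3/5| < 6|t − 10|/(15·(15/2)) = (4/75)|t − 10|, which is < ε once |t − 10| < (75/4)ε.
Take δ = min(15/2, (75/4)ε). Then 0 < |t − 10| < δ forces both bounds, so |(-t + 1)/(t + 5) + 3/5| < ε.

δ = min(15/2, (75/4)ε)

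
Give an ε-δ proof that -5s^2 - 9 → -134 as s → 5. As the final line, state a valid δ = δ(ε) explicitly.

δ = min(1, ε/55)

Suppose ε > 0. We want δ > 0 such that 0 < |s − 5| < δ implies |(-5s^2 - 9) + 134| < ε.
(-5s^2 - 9) + 134 = -5s^2 + 125 = (s − 5)(-5s - 25).
So |(-5s^2 - 9) + 134| = |s − 5|·|-5s - 25|.
Require δ ≤ 1. Then |s − 5| < 1 gives |s| < 6, and by the triangle inequality |-5s - 25| ≤ 5·6 + 25 = 55.
Hence |(-5s^2 - 9) + 134| ≤ 55|s − 5| < ε provided |s − 5| < ε/55.
Choosing δ = min(1, ε/55) ensures both conditions, hence |(-5s^2 - 9) + 134| < ε.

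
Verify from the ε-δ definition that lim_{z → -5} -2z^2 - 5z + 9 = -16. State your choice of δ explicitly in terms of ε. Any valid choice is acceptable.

δ = min(2, ε/19)

Suppose ε > 0. We want δ > 0 such that 0 < |z + 5| < δ implies |(-2z^2 - 5z + 9) + 16| < ε.
(-2z^2 - 5z + 9) + 16 = -2z^2 - 5z + 25 = (z + 5)(-2z + 5).
So |(-2z^2 - 5z + 9) + 16| = |z + 5|·|-2z + 5|.
Assume first that |z + 5| < 2, so |z| < 7. Then |-2z + 5| ≤ 2·7 + 5 = 19.
Hence |(-2z^2 - 5z + 9) + 16| ≤ 19|z + 5| < ε provided |z + 5| < ε/19.
Take δ = min(2, ε/19). Then 0 < |z + 5| < δ gives both |z + 5| < 2 and |z + 5| < ε/19, so |(-2z^2 - 5z + 9) + 16| < ε.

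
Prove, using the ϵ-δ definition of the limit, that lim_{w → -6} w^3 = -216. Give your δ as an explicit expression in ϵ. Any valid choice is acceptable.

δ = min(2, ϵ/148)

Suppose ϵ > 0. We seek δ > 0 with 0 < |w + 6| < δ ⇒ |w^3 + 216| < ϵ.
Factor: w^3 + 216 = (w + 6)(w^2 - 6w + 36), so |w^3 + 216| = |w + 6|·|w^2 - 6w + 36|.
Restrict δ ≤ 2. Then |w + 6| < 2 gives |w| < 8, so by the triangle inequality |w^2 - 6w + 36| ≤ 8^2 + 6·8 + 36 = 148.
Hence |w^3 + 216| ≤ 148|w + 6|, which is < ϵ once |w + 6| < ϵ/148.
Take δ = min(2, ϵ/148). If 0 < |w + 6| < δ then both bounds hold and |w^3 + 216| ≤ 148|w + 6| < 148·(ϵ/148) = ϵ.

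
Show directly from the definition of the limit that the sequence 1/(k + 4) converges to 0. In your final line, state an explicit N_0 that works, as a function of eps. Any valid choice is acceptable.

Let eps > 0 be given. For k ≥ 1, |1/(k + 4) − 0| = 1/(k + 4) ≤ 1/k.
We need 1/k < eps, i.e. k > 1/eps.
Take N_0 = 1/eps. If k > N_0 then |1/(k + 4)| ≤ 1/k < eps.

N_0 = 1/eps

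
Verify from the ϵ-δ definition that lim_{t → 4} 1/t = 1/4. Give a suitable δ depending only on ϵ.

Let ϵ > 0 be given. We seek δ > 0 such that 0 < |t − 4| < δ implies |1/t − (1/4)| < ϵ.
|1/t − (1/4)| = |4 − t|/(4·|t|) = |t − 4|/(4|t|).
Require δ ≤ 2 so that |t| > 4 − 2 = 2, hence 4|t| > 8.
Then |1/t − (1/4)| < |t − 4|/8, which is < ϵ when |t − 4| < 8ϵ.
Take δ = min(2, 8ϵ). Then 0 < |t − 4| < δ gives both |t − 4| < 2 and |t − 4| < 8ϵ, so |1/t − (1/4)| < ϵ.

δ = min(2, 8ϵ)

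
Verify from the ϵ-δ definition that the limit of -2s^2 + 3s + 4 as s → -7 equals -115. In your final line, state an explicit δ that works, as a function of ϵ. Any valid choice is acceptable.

δ = min(2, ϵ/35)

Let ϵ > 0 be given. We want δ > 0 such that 0 < |s + 7| < δ implies |(-2s^2 + 3s + 4) + 115| < ϵ.
(-2s^2 + 3s + 4) + 115 = -2s^2 + 3s + 119 = (s + 7)(-2s + 17).
So |(-2s^2 + 3s + 4) + 115| = |s + 7|·|-2s + 17|.
Require δ ≤ 2. Then |s + 7| < 2 gives |s| < 9, and by the triangle inequality |-2s + 17| ≤ 2·9 + 17 = 35.
Hence |(-2s^2 + 3s + 4) + 115| ≤ 35|s + 7| < ϵ provided |s + 7| < ϵ/35.
Take δ = min(2, ϵ/35). Then 0 < |s + 7| < δ gives both |s + 7| < 2 and |s + 7| < ϵ/35, so |(-2s^2 + 3s + 4) + 115| < ϵ.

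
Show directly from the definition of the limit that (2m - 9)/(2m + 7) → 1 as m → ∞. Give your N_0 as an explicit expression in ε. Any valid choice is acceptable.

N_0 = 8/ε

Let ε > 0. For m ≥ 1, |(2m - 9)/(2m + 7) − 1| = |-32|/(2(2m + 7)) = 32/(2(2m + 7)).
Since 2m + 7 ≥ 2m for m ≥ 1, this is ≤ 32/(2·2m) = 8/m.
So |(2m - 9)/(2m + 7) − 1| < ε whenever m > 8/ε.
Take N_0 = 8/ε. If m > N_0 then |(2m - 9)/(2m + 7) − 1| ≤ 8/m < ε.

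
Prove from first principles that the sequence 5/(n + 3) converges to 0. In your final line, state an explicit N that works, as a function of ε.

N = 5/ε

Let ε > 0. For n ≥ 1, |5/(n + 3) − 0| = 5/(n + 3) ≤ 5/n.
We need 5/n < ε, i.e. n > 5/ε.
Take N = 5/ε. If n > N then |5/(n + 3)| ≤ 5/n < ε.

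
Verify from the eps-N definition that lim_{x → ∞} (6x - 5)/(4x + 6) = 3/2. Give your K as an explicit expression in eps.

K = (7/2)/eps

Let eps > 0. We seek K > 0 such that x > K implies |(6x - 5)/(4x + 6) − (3/2)| < eps.
(6x - 5)/(4x + 6) − (3/2) = (4(6x - 5) − 6(4x + 6)) / (4(4x + 6)) = -56/(4(4x + 6)).
For x > 0 we have 4x + 6 > 4x, so |(6x - 5)/(4x + 6) − (3/2)| = 56/(4(4x + 6)) < 56/(4·4x) = (7/2)/x.
Thus |(6x - 5)/(4x + 6) − (3/2)| < eps whenever x > (7/2)/eps.
Take K = (7/2)/eps. If x > K then |(6x - 5)/(4x + 6) − (3/2)| < (7/2)/x < eps.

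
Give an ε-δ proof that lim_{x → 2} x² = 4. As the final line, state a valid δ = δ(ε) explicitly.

Let ε > 0. We seek δ > 0 with 0 < |x − 2| < δ ⇒ |x² − 4| < ε.
Factor: x² − 4 = (x − 2)(x + 2), so |x² − 4| = |x − 2|·|x + 2|.
Impose δ ≤ 2 so that |x| < 4; then |x + 2| ≤ 6.
Hence |x² − 4| ≤ 6|x − 2|, which is < ε once |x − 2| < ε/6.
Take δ = min(2, ε/6). If 0 < |x − 2| < δ then both bounds hold and |x² − 4| ≤ 6|x − 2| < 6·(ε/6) = ε.

δ = min(2, ε/6)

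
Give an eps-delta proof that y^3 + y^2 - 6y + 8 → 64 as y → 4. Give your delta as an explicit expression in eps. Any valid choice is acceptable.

Suppose eps > 0. We want delta > 0 such that 0 < |y − 4| < delta implies |(y^3 + y^2 - 6y + 8) − 64| < eps.
(y^3 + y^2 - 6y + 8) − 64 = y^3 + y^2 - 6y - 56 = (y − 4)(y^2 + 5y + 14).
So |(y^3 + y^2 - 6y + 8) − 64| = |y − 4|·|y^2 + 5y + 14|.
Require delta ≤ 1. Then |y − 4| < 1 gives |y| < 5, and by the triangle inequality |y^2 + 5y + 14| ≤ 5^2 + 5·5 + 14 = 64.
Hence |(y^3 + y^2 - 6y + 8) − 64| ≤ 64|y − 4| < eps provided |y − 4| < eps/64.
Take delta = min(1, eps/64). Then 0 < |y − 4| < delta gives both |y − 4| < 1 and |y − 4| < eps/64, so |(y^3 + y^2 - 6y + 8) − 64| < eps.

delta = min(1, eps/64)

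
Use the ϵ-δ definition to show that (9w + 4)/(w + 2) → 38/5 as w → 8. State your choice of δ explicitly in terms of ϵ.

δ = min(5, (25/7)ϵ)

Fix ϵ > 0. We want δ > 0 with 0 < |w − 8| < δ ⇒ |(9w + 4)/(w + 2) − (38/5)| < ϵ.
Combining over a common denominator, (9w + 4)/(w + 2) − (38/5) = [(9w + 4)·10 − 76·(w + 2)] / [10·(w + 2)] = 14(w − 8) / (10(w + 2)).
So |(9w + 4)/(w + 2) − (38/5)| = 14|w − 8| / (10·|w + 2|).
Require δ ≤ 5, so |w + 2| ≥ |10| − |w − 8| > 10 − 5 = 5.
Hence |(9w + 4)/(w + 2) − (38/5)| < 14|w − 8|/(10·5) = (7/25)|w − 8|, which is < ϵ once |w − 8| < (25/7)ϵ.
Take δ = min(5, (25/7)ϵ). Then 0 < |w − 8| < δ forces both bounds, so |(9w + 4)/(w + 2) − (38/5)| < ϵ.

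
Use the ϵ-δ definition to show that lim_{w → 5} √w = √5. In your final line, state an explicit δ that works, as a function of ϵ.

δ = min(5, √5·ϵ)

Suppose ϵ > 0. We want δ > 0 such that 0 < |w − 5| < δ implies |√w − √5| < ϵ.
Rationalise: √w − √5 = (w − 5)/(√w + √5), so |√w − √5| = |w − 5|/(√w + √5).
Restrict δ ≤ 5 so that |w − 5| < 5 forces w > 0, and then √w + √5 > √5.
Hence |√w − √5| < |w − 5|/√5, which is < ϵ once |w − 5| < √5·ϵ.
Take δ = min(5, √5·ϵ). If 0 < |w − 5| < δ then w > 0 and |√w − √5| < |w − 5|/√5 < ϵ.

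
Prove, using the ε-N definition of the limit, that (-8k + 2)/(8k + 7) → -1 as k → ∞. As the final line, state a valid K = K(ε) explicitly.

K = (9/8)/ε

Let ε > 0 be given. For k ≥ 1, |(-8k + 2)/(8k + 7) + 1| = |72|/(8(8k + 7)) = 72/(8(8k + 7)).
Since 8k + 7 ≥ 8k for k ≥ 1, this is ≤ 72/(8·8k) = (9/8)/k.
So |(-8k + 2)/(8k + 7) + 1| < ε whenever k > (9/8)/ε.
Take K = (9/8)/ε. If k > K then |(-8k + 2)/(8k + 7) + 1| ≤ (9/8)/k < ε.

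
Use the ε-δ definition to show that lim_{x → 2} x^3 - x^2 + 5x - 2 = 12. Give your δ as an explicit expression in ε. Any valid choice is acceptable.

Let ε > 0. We want δ > 0 such that 0 < |x − 2| < δ implies |(x^3 - x^2 + 5x - 2) − 12| < ε.
(x^3 - x^2 + 5x - 2) − 12 = x^3 - x^2 + 5x - 14 = (x − 2)(x^2 + x + 7).
So |(x^3 - x^2 + 5x - 2) − 12| = |x − 2|·|x^2 + x + 7|.
Assume first that |x − 2| < 2, so |x| < 4. Then |x^2 + x + 7| ≤ 4^2 + 4 + 7 = 27.
Hence |(x^3 - x^2 + 5x - 2) − 12| ≤ 27|x − 2| < ε provided |x − 2| < ε/27.
Take δ = min(2, ε/27). Then 0 < |x − 2| < δ gives both |x − 2| < 2 and |x − 2| < ε/27, so |(x^3 - x^2 + 5x - 2) − 12| < ε.

δ = min(2, ε/27)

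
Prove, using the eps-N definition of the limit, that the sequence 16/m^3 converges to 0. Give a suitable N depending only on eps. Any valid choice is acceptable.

N = (16/eps)^{1/3}

Let eps > 0 be given. For m ≥ 1, |16/m^3 − 0| = 16/m^3.
16/m^3 < eps ⇔ m^3 > 16/eps ⇔ m > (16/eps)^{1/3}.
Take N = (16/eps)^{1/3}. Then m > N implies 16/m^3 < eps.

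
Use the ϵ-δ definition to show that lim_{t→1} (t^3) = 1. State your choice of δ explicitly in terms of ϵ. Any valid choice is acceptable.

δ = min(1, ϵ/7)

Fix ϵ > 0. We seek δ > 0 with 0 < |t − 1| < δ ⇒ |t^3 − 1| < ϵ.
Factor: t^3 − 1 = (t − 1)(t^2 + t + 1), so |t^3 − 1| = |t − 1|·|t^2 + t + 1|.
Impose δ ≤ 1 so that |t| < 2; then |t^2 + t + 1| ≤ 7.
Hence |t^3 − 1| ≤ 7|t − 1|, which is < ϵ once |t − 1| < ϵ/7.
Take δ = min(1, ϵ/7). If 0 < |t − 1| < δ then both bounds hold and |t^3 − 1| ≤ 7|t − 1| < 7·(ϵ/7) = ϵ.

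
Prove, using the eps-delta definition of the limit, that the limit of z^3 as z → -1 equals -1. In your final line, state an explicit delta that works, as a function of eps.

delta = min(1, eps/7)

Suppose eps > 0. We seek delta > 0 with 0 < |z + 1| < delta ⇒ |z^3 + 1| < eps.
Factor: z^3 + 1 = (z + 1)(z^2 - z + 1), so |z^3 + 1| = |z + 1|·|z^2 - z + 1|.
Impose delta ≤ 1 so that |z| < 2; then |z^2 - z + 1| ≤ 7.
Hence |z^3 + 1| ≤ 7|z + 1|, which is < eps once |z + 1| < eps/7.
Take delta = min(1, eps/7). If 0 < |z + 1| < delta then both bounds hold and |z^3 + 1| ≤ 7|z + 1| < 7·(eps/7) = eps.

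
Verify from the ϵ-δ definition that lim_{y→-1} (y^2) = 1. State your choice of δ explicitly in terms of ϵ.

Let ϵ > 0. We seek δ > 0 with 0 < |y + 1| < δ ⇒ |y^2 − 1| < ϵ.
Factor: y^2 − 1 = (y + 1)(y - 1), so |y^2 − 1| = |y + 1|·|y - 1|.
Restrict δ ≤ 1. Then |y + 1| < 1 gives |y| < 2, so by the triangle inequality |y - 1| ≤ 2 + 1 = 3.
Hence |y^2 − 1| ≤ 3|y + 1|, which is < ϵ once |y + 1| < ϵ/3.
Take δ = min(1, ϵ/3). If 0 < |y + 1| < δ then both bounds hold and |y^2 − 1| ≤ 3|y + 1| < 3·(ϵ/3) = ϵ.

δ = min(1, ϵ/3)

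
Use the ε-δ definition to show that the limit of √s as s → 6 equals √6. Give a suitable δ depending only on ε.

δ = min(6, √6·ε)

Fix ε > 0. We want δ > 0 such that 0 < |s − 6| < δ implies |√s − √6| < ε.
Multiplying by the conjugate, |√s − √6| = |s − 6|/(√s + √6).
Restrict δ ≤ 6 so that |s − 6| < 6 forces s > 0, and then √s + √6 > √6.
Hence |√s − √6| < |s − 6|/√6, which is < ε once |s − 6| < √6·ε.
Take δ = min(6, √6·ε). If 0 < |s − 6| < δ then s > 0 and |√s − √6| < |s − 6|/√6 < ε.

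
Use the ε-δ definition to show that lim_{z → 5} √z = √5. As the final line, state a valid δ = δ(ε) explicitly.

δ = min(5, √5·ε)

Let ε > 0. We want δ > 0 such that 0 < |z − 5| < δ implies |√z − √5| < ε.
Multiplying by the conjugate, |√z − √5| = |z − 5|/(√z + √5).
Restrict δ ≤ 5 so that |z − 5| < 5 forces z > 0, and then √z + √5 > √5.
Hence |√z − √5| < |z − 5|/√5, which is < ε once |z − 5| < √5·ε.
Take δ = min(5, √5·ε). If 0 < |z − 5| < δ then z > 0 and |√z − √5| < |z − 5|/√5 < ε.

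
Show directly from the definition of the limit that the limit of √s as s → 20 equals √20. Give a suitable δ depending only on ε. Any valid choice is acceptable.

δ = min(20, √20·ε)

Fix ε > 0. We want δ > 0 such that 0 < |s − 20| < δ implies |√s − √20| < ε.
Rationalise: √s − √20 = (s − 20)/(√s + √20), so |√s − √20| = |s − 20|/(√s + √20).
Restrict δ ≤ 20 so that |s − 20| < 20 forces s > 0, and then √s + √20 > √20.
Hence |√s − √20| < |s − 20|/√20, which is < ε once |s − 20| < √20·ε.
Take δ = min(20, √20·ε). If 0 < |s − 20| < δ then s > 0 and |√s − √20| < |s − 20|/√20 < ε.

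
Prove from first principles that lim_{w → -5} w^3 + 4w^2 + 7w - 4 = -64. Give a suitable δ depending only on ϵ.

δ = min(1, ϵ/54)

Let ϵ > 0. We want δ > 0 such that 0 < |w + 5| < δ implies |(w^3 + 4w^2 + 7w - 4) + 64| < ϵ.
(w^3 + 4w^2 + 7w - 4) + 64 = w^3 + 4w^2 + 7w + 60 = (w + 5)(w^2 - w + 12).
So |(w^3 + 4w^2 + 7w - 4) + 64| = |w + 5|·|w^2 - w + 12|.
Assume first that |w + 5| < 1, so |w| < 6. Then |w^2 - w + 12| ≤ 6^2 + 6 + 12 = 54.
Hence |(w^3 + 4w^2 + 7w - 4) + 64| ≤ 54|w + 5| < ϵ provided |w + 5| < ϵ/54.
Choosing δ = min(1, ϵ/54) ensures both conditions, hence |(w^3 + 4w^2 + 7w - 4) + 64| < ϵ.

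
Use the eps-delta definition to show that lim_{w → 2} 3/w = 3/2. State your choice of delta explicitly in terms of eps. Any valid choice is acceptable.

Let eps > 0 be given. We seek delta > 0 such that 0 < |w − 2| < delta implies |3/w − (3/2)| < eps.
|3/w − (3/2)| = 3·|2 − w|/(2·|w|) = 3|w − 2|/(2|w|).
Require delta ≤ 1 so that |w| > 2 − 1 = 1, hence 2|w| > 2.
Then |3/w − (3/2)| < 3|w − 2|/2, which is < eps when |w − 2| < (2/3)eps.
Take delta = min(1, (2/3)eps). Then 0 < |w − 2| < delta gives both |w − 2| < 1 and |w − 2| < (2/3)eps, so |3/w − (3/2)| < eps.

delta = min(1, (2/3)eps)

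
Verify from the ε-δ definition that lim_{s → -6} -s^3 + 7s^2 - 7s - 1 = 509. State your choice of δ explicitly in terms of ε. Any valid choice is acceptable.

Fix ε > 0. We want δ > 0 such that 0 < |s + 6| < δ implies |(-s^3 + 7s^2 - 7s - 1) − 509| < ε.
(-s^3 + 7s^2 - 7s - 1) − 509 = -s^3 + 7s^2 - 7s - 510 = (s + 6)(-s^2 + 13s - 85).
So |(-s^3 + 7s^2 - 7s - 1) − 509| = |s + 6|·|-s^2 + 13s - 85|.
Assume first that |s + 6| < 1, so |s| < 7. Then |-s^2 + 13s - 85| ≤ 7^2 + 13·7 + 85 = 225.
Hence |(-s^3 + 7s^2 - 7s - 1) − 509| ≤ 225|s + 6| < ε provided |s + 6| < ε/225.
Choosing δ = min(1, ε/225) ensures both conditions, hence |(-s^3 + 7s^2 - 7s - 1) − 509| < ε.

δ = min(1, ε/225)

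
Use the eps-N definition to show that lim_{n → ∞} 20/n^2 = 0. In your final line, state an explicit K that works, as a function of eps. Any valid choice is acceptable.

K = (20/eps)^{1/2}

Let eps > 0. For n ≥ 1, |20/n^2 − 0| = 20/n^2.
20/n^2 < eps ⇔ n^2 > 20/eps ⇔ n > (20/eps)^{1/2}.
Take K = (20/eps)^{1/2}. Then n > K implies 20/n^2 < eps.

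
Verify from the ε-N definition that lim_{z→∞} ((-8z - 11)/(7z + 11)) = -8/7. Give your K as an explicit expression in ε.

Suppose ε > 0. We seek K > 0 such that z > K implies |(-8z - 11)/(7z + 11) + 8/7| < ε.
(-8z - 11)/(7z + 11) + 8/7 = (7(-8z - 11) − (-8)(7z + 11)) / (7(7z + 11)) = 11/(7(7z + 11)).
For z > 0 we have 7z + 11 > 7z, so |(-8z - 11)/(7z + 11) + 8/7| = 11/(7(7z + 11)) < 11/(7·7z) = (11/49)/z.
Thus |(-8z - 11)/(7z + 11) + 8/7| < ε whenever z > (11/49)/ε.
Take K = (11/49)/ε. If z > K then |(-8z - 11)/(7z + 11) + 8/7| < (11/49)/z < ε.

K = (11/49)/ε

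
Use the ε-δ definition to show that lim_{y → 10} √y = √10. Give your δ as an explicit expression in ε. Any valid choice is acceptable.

δ = min(10, √10·ε)

Fix ε > 0. We want δ > 0 such that 0 < |y − 10| < δ implies |√y − √10| < ε.
Rationalise: √y − √10 = (y − 10)/(√y + √10), so |√y − √10| = |y − 10|/(√y + √10).
Restrict δ ≤ 10 so that |y − 10| < 10 forces y > 0, and then √y + √10 > √10.
Hence |√y − √10| < |y − 10|/√10, which is < ε once |y − 10| < √10·ε.
Take δ = min(10, √10·ε). If 0 < |y − 10| < δ then y > 0 and |√y − √10| < |y − 10|/√10 < ε.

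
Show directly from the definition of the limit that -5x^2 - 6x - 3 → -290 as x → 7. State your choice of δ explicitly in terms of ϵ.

δ = min(1, ϵ/81)

Suppose ϵ > 0. We want δ > 0 such that 0 < |x − 7| < δ implies |(-5x^2 - 6x - 3) + 290| < ϵ.
(-5x^2 - 6x - 3) + 290 = -5x^2 - 6x + 287 = (x − 7)(-5x - 41).
So |(-5x^2 - 6x - 3) + 290| = |x − 7|·|-5x - 41|.
Require δ ≤ 1. Then |x − 7| < 1 gives |x| < 8, and by the triangle inequality |-5x - 41| ≤ 5·8 + 41 = 81.
Hence |(-5x^2 - 6x - 3) + 290| ≤ 81|x − 7| < ϵ provided |x − 7| < ϵ/81.
Choosing δ = min(1, ϵ/81) ensures both conditions, hence |(-5x^2 - 6x - 3) + 290| < ϵ.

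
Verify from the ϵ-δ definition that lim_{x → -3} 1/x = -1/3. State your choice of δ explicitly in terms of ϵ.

Let ϵ > 0. We seek δ > 0 such that 0 < |x + 3| < δ implies |1/x + 1/3| < ϵ.
|1/x + 1/3| = |-3 − x|/(3·|x|) = |x + 3|/(3|x|).
Require δ ≤ 3/2 so that |x| > 3 − 3/2 = 3/2, hence 3|x| > 9/2.
Then |1/x + 1/3| < |x + 3|/(9/2), which is < ϵ when |x + 3| < (9/2)ϵ.
Take δ = min(3/2, (9/2)ϵ). Then 0 < |x + 3| < δ gives both |x + 3| < 3/2 and |x + 3| < (9/2)ϵ, so |1/x + 1/3| < ϵ.

δ = min(3/2, (9/2)ϵ)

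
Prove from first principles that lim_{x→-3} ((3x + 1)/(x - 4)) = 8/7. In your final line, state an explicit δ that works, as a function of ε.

Suppose ε > 0. We want δ > 0 with 0 < |x + 3| < δ ⇒ |(3x + 1)/(x - 4) − (8/7)| < ε.
Combining over a common denominator, (3x + 1)/(x - 4) − (8/7) = [(3x + 1)·(-7) − (-8)·(x - 4)] / [(-7)·(x - 4)] = -13(x + 3) / ((-7)(x - 4)).
So |(3x + 1)/(x - 4) − (8/7)| = 13|x + 3| / (7·|x − 4|).
Restrict δ ≤ 7/2. Then |x + 3| < 7/2 gives |x − 4| = |(x + 3) + (-7)| ≥ 7 − 7/2 = 7/2.
Hence |(3x + 1)/(x - 4) − (8/7)| < 13|x + 3|/(7·(7/2)) = (26/49)|x + 3|, which is < ε once |x + 3| < (49/26)ε.
Take δ = min(7/2, (49/26)ε). Then 0 < |x + 3| < δ forces both bounds, so |(3x + 1)/(x - 4) − (8/7)| < ε.

δ = min(7/2, (49/26)ε)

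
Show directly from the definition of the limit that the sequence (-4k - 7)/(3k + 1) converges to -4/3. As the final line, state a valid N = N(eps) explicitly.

N = (17/9)/eps

Let eps > 0. For k ≥ 1, |(-4k - 7)/(3k + 1) + 4/3| = |-17|/(3(3k + 1)) = 17/(3(3k + 1)).
Since 3k + 1 ≥ 3k for k ≥ 1, this is ≤ 17/(3·3k) = (17/9)/k.
So |(-4k - 7)/(3k + 1) + 4/3| < eps whenever k > (17/9)/eps.
Take N = (17/9)/eps. If k > N then |(-4k - 7)/(3k + 1) + 4/3| ≤ (17/9)/k < eps.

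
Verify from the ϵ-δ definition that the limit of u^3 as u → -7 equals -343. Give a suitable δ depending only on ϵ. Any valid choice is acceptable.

Suppose ϵ > 0. We seek δ > 0 with 0 < |u + 7| < δ ⇒ |u^3 + 343| < ϵ.
Factor: u^3 + 343 = (u + 7)(u^2 - 7u + 49), so |u^3 + 343| = |u + 7|·|u^2 - 7u + 49|.
Restrict δ ≤ 1. Then |u + 7| < 1 gives |u| < 8, so by the triangle inequality |u^2 - 7u + 49| ≤ 8^2 + 7·8 + 49 = 169.
Hence |u^3 + 343| ≤ 169|u + 7|, which is < ϵ once |u + 7| < ϵ/169.
Take δ = min(1, ϵ/169). If 0 < |u + 7| < δ then both bounds hold and |u^3 + 343| ≤ 169|u + 7| < 169·(ϵ/169) = ϵ.

δ = min(1, ϵ/169)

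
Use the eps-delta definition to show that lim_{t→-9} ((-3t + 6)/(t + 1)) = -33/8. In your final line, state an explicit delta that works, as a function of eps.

delta = min(4, (32/9)eps)

Let eps > 0. We want delta > 0 with 0 < |t + 9| < delta ⇒ |(-3t + 6)/(t + 1) + 33/8| < eps.
Combining over a common denominator, (-3t + 6)/(t + 1) + 33/8 = [(-3t + 6)·(-8) − 33·(t + 1)] / [(-8)·(t + 1)] = -9(t + 9) / ((-8)(t + 1)).
So |(-3t + 6)/(t + 1) + 33/8| = 9|t + 9| / (8·|t + 1|).
Restrict delta ≤ 4. Then |t + 9| < 4 gives |t + 1| = |(t + 9) + (-8)| ≥ 8 − 4 = 4.
Hence |(-3t + 6)/(t + 1) + 33/8| < 9|t + 9|/(8·4) = (9/32)|t + 9|, which is < eps once |t + 9| < (32/9)eps.
Take delta = min(4, (32/9)eps). Then 0 < |t + 9| < delta forces both bounds, so |(-3t + 6)/(t + 1) + 33/8| < eps.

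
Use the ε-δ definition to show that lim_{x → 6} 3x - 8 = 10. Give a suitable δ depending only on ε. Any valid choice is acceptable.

δ = ε/3

Suppose ε > 0. We need δ > 0 so that 0 < |x − 6| < δ implies |(3x - 8) − 10| < ε.
|(3x - 8) − 10| = |3x - 18| = 3|x − 6|.
So 3|x − 6| < ε exactly when |x − 6| < ε/3.
Choosing δ = ε/3 gives |(3x - 8) − 10| = 3|x − 6| < ε whenever |x − 6| < δ.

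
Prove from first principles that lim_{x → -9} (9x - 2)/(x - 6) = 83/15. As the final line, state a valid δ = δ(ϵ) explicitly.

δ = min(15/2, (225/104)ϵ)

Let ϵ > 0. We want δ > 0 with 0 < |x + 9| < δ ⇒ |(9x - 2)/(x - 6) − (83/15)| < ϵ.
Combining over a common denominator, (9x - 2)/(x - 6) − (83/15) = [(9x - 2)·(-15) − (-83)·(x - 6)] / [(-15)·(x - 6)] = -52(x + 9) / ((-15)(x - 6)).
So |(9x - 2)/(x - 6) − (83/15)| = 52|x + 9| / (15·|x − 6|).
Restrict δ ≤ 15/2. Then |x + 9| < 15/2 gives |x − 6| = |(x + 9) + (-15)| ≥ 15 − 15/2 = 15/2.
Hence |(9x - 2)/(x - 6) − (83/15)| < 52|x + 9|/(15·(15/2)) = (104/225)|x + 9|, which is < ϵ once |x + 9| < (225/104)ϵ.
Take δ = min(15/2, (225/104)ϵ). Then 0 < |x + 9| < δ forces both bounds, so |(9x - 2)/(x - 6) − (83/15)| < ϵ.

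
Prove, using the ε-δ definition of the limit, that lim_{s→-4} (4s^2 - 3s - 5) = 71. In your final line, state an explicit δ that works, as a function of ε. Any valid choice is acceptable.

δ = min(1, ε/39)

Let ε > 0 be given. We want δ > 0 such that 0 < |s + 4| < δ implies |(4s^2 - 3s - 5) − 71| < ε.
(4s^2 - 3s - 5) − 71 = 4s^2 - 3s - 76 = (s + 4)(4s - 19).
So |(4s^2 - 3s - 5) − 71| = |s + 4|·|4s - 19|.
Require δ ≤ 1. Then |s + 4| < 1 gives |s| < 5, and by the triangle inequality |4s - 19| ≤ 4·5 + 19 = 39.
Hence |(4s^2 - 3s - 5) − 71| ≤ 39|s + 4| < ε provided |s + 4| < ε/39.
Take δ = min(1, ε/39). Then 0 < |s + 4| < δ gives both |s + 4| < 1 and |s + 4| < ε/39, so |(4s^2 - 3s - 5) − 71| < ε.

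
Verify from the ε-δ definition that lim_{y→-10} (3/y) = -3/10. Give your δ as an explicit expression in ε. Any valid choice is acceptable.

δ = min(5, (50/3)ε)

Suppose ε > 0. We seek δ > 0 such that 0 < |y + 10| < δ implies |3/y + 3/10| < ε.
|3/y + 3/10| = 3·|-10 − y|/(10·|y|) = 3|y + 10|/(10|y|).
Restrict δ ≤ 5. Then |y + 10| < 5 gives |y| > 5, so 10|y| > 50.
Then |3/y + 3/10| < 3|y + 10|/50, which is < ε when |y + 10| < (50/3)ε.
Take δ = min(5, (50/3)ε). Then 0 < |y + 10| < δ gives both |y + 10| < 5 and |y + 10| < (50/3)ε, so |3/y + 3/10| < ε.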